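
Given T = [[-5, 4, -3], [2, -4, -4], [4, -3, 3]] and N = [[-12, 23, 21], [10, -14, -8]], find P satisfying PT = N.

P = [[-4, -6, -5], [-6, 2, -6]]

Since T sits to the right of P, P = NT⁻¹.
T has determinant 2; T⁻¹ = [[-12, -3/2, -14], [-11, -3/2, -13], [5, 1/2, 6]].
P = NT⁻¹ = [[-12, 23, 21], [10, -14, -8]] · [[-12, -3/2, -14], [-11, -3/2, -13], [5, 1/2, 6]] = [[-4, -6, -5], [-6, 2, -6]].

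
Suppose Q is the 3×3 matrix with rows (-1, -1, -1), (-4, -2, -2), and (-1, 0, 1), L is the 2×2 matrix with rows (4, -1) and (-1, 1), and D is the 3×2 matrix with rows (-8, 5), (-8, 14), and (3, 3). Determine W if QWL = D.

W = [[-2, -4], [3, -1], [0, 1]]

W = Q⁻¹DL⁻¹ (apply Q⁻¹ on the left and L⁻¹ on the right).
det Q = -2, so Q⁻¹ = [[1, -1/2, 0], [-3, 1, -1], [1, -1/2, 1]].
L has determinant 3; L⁻¹ = [[1/3, 1/3], [1/3, 4/3]].
Q⁻¹D = [[-4, -2], [13, -4], [-1, 1]].
W = (Q⁻¹D)L⁻¹ = [[-2, -4], [3, -1], [0, 1]].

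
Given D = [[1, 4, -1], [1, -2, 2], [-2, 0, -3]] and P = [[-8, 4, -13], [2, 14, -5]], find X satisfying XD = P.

X = [[0, -2, 3], [3, -1, 0]]

Since D sits to the right of X, X = PD⁻¹.
D has determinant 6; D⁻¹ = [[1, 2, 1], [-1/6, -5/6, -1/2], [-2/3, -4/3, -1]].
X = PD⁻¹ = [[-8, 4, -13], [2, 14, -5]] · [[1, 2, 1], [-1/6, -5/6, -1/2], [-2/3, -4/3, -1]] = [[0, -2, 3], [3, -1, 0]].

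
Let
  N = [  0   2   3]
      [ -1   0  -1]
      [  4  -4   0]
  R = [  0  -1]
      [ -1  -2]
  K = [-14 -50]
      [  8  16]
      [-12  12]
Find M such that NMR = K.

M = [[-4, 4], [5, 1], [4, 4]]

M = N⁻¹KR⁻¹ (apply N⁻¹ on the left and R⁻¹ on the right).
det N = 4; the adjugate gives N⁻¹ = [[-1, -3, -1/2], [-1, -3, -3/4], [1, 2, 1/2]].
det R = -1; the adjugate gives R⁻¹ = [[2, -1], [-1, 0]].
N⁻¹K = [[-4, -4], [-1, -7], [-4, -12]].
M = (N⁻¹K)R⁻¹ = [[-4, 4], [5, 1], [4, 4]].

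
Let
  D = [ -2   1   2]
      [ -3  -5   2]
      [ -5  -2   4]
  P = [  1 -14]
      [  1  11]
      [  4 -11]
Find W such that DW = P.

W = [[-6, -1], [1, -4], [-6, -6]]

Left-multiplying both sides by D⁻¹ gives W = D⁻¹P.
det D = -4, so D⁻¹ = [[4, 2, -3], [-1/2, -1/2, 1/2], [19/4, 9/4, -13/4]].
W = D⁻¹P = [[4, 2, -3], [-1/2, -1/2, 1/2], [19/4, 9/4, -13/4]] · [[1, -14], [1, 11], [4, -11]] = [[-6, -1], [1, -4], [-6, -6]].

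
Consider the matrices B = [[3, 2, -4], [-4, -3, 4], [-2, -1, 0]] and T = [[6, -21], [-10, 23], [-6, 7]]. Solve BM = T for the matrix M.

B is on the left of M, so left-multiply by B⁻¹: M = B⁻¹T.
det B = 4, so B⁻¹ = [[1, 1, -1], [-2, -2, 1], [-1/2, -1/4, -1/4]].
M = B⁻¹T = [[1, 1, -1], [-2, -2, 1], [-1/2, -1/4, -1/4]] · [[6, -21], [-10, 23], [-6, 7]] = [[2, -5], [2, 3], [1, 3]].

M = [[2, -5], [2, 3], [1, 3]]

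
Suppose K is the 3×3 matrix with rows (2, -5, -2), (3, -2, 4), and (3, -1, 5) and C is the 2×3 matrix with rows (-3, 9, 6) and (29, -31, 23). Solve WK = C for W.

K is on the right of W, so right-multiply by K⁻¹: W = CK⁻¹.
K has determinant -3; K⁻¹ = [[2, -9, 8], [1, -16/3, 14/3], [-1, 13/3, -11/3]].
W = CK⁻¹ = [[-3, 9, 6], [29, -31, 23]] · [[2, -9, 8], [1, -16/3, 14/3], [-1, 13/3, -11/3]] = [[-3, 5, -4], [4, 4, 3]].

W = [[-3, 5, -4], [4, 4, 3]]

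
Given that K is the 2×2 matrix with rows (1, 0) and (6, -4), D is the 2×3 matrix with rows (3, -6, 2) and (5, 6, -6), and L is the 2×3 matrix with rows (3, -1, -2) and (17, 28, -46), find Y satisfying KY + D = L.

KY = L − D = [[0, 5, -4], [12, 22, -40]].
Since K multiplies Y on the left, Y = K⁻¹(L − D).
det K = -4; the adjugate gives K⁻¹ = [[1, 0], [3/2, -1/4]].
Y = K⁻¹(L − D) = [[0, 5, -4], [-3, 2, 4]].

Y = [[0, 5, -4], [-3, 2, 4]]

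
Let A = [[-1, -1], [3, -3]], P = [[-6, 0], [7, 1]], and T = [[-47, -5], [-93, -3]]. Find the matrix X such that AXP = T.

X = [[1, 2], [-3, 3]]

Isolating X: multiply by A⁻¹ from the left and P⁻¹ from the right, so X = A⁻¹TP⁻¹.
det A = 6; the adjugate gives A⁻¹ = [[-1/2, 1/6], [-1/2, -1/6]].
det P = -6; the adjugate gives P⁻¹ = [[-1/6, 0], [7/6, 1]].
A⁻¹T = [[8, 2], [39, 3]].
X = (A⁻¹T)P⁻¹ = [[1, 2], [-3, 3]].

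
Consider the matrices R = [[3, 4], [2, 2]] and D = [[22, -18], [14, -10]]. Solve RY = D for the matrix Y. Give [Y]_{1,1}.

Left-multiplying both sides by R⁻¹ gives Y = R⁻¹D.
det R = -2, so R⁻¹ = [[-1, 2], [1, -3/2]].
Y = R⁻¹D = [[-1, 2], [1, -3/2]] · [[22, -18], [14, -10]] = [[6, -2], [1, -3]].

6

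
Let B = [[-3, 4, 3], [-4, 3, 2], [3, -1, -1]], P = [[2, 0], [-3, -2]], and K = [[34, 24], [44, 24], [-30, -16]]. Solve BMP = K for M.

M = [[-2, 2], [2, 0], [-5, -2]]

Left-multiply by B⁻¹ and right-multiply by P⁻¹: M = B⁻¹KP⁻¹.
det B = -4; the adjugate gives B⁻¹ = [[1/4, -1/4, 1/4], [-1/2, 3/2, 3/2], [5/4, -9/4, -7/4]].
det P = -4; the adjugate gives P⁻¹ = [[1/2, 0], [-3/4, -1/2]].
B⁻¹K = [[-10, -4], [4, 0], [-4, 4]].
M = (B⁻¹K)P⁻¹ = [[-2, 2], [2, 0], [-5, -2]].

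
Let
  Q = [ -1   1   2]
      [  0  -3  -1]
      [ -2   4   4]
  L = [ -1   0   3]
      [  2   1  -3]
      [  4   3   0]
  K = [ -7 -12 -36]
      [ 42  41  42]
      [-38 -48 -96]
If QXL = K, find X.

X = [[3, -1, -3], [-4, 0, -4], [2, 4, -3]]

X = Q⁻¹KL⁻¹ (apply Q⁻¹ on the left and L⁻¹ on the right).
det Q = -2, so Q⁻¹ = [[4, -2, -5/2], [-1, 0, 1/2], [3, -1, -3/2]].
det L = -3; the adjugate gives L⁻¹ = [[-3, -3, 1], [4, 4, -1], [-2/3, -1, 1/3]].
Q⁻¹K = [[-17, -10, 12], [-12, -12, -12], [-6, -5, -6]].
X = (Q⁻¹K)L⁻¹ = [[3, -1, -3], [-4, 0, -4], [2, 4, -3]].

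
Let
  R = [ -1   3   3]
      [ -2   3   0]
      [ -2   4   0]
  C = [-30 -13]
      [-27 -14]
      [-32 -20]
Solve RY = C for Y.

Y = [[6, -2], [-5, -6], [-3, 1]]

R is on the left of Y, so left-multiply by R⁻¹: Y = R⁻¹C.
det R = -6, so R⁻¹ = [[0, -2, 3/2], [0, -1, 1], [1/3, 1/3, -1/2]].
Y = R⁻¹C = [[0, -2, 3/2], [0, -1, 1], [1/3, 1/3, -1/2]] · [[-30, -13], [-27, -14], [-32, -20]] = [[6, -2], [-5, -6], [-3, 1]].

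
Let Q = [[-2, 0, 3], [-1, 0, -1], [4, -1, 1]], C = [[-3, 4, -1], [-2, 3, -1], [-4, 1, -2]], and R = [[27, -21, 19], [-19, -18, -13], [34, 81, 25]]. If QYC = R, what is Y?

Left-multiply by Q⁻¹ and right-multiply by C⁻¹: Y = Q⁻¹RC⁻¹.
Q has determinant 5; Q⁻¹ = [[-1/5, -3/5, 0], [-3/5, -14/5, -1], [1/5, -2/5, 0]].
det C = 5, so C⁻¹ = [[-1, 7/5, -1/5], [0, 2/5, -1/5], [2, -13/5, -1/5]].
Q⁻¹R = [[6, 15, 4], [3, -18, 0], [13, 3, 9]].
Y = (Q⁻¹R)C⁻¹ = [[2, 4, -5], [-3, -3, 3], [5, -4, -5]].

Y = [[2, 4, -5], [-3, -3, 3], [5, -4, -5]]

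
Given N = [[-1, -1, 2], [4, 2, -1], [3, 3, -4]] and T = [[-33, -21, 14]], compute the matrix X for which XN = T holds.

X = [[-6, -6, -5]]

Right-multiplying both sides by N⁻¹ gives X = TN⁻¹.
det N = 4, so N⁻¹ = [[-5/4, 1/2, -3/4], [13/4, -1/2, 7/4], [3/2, 0, 1/2]].
X = TN⁻¹ = [[-33, -21, 14]] · [[-5/4, 1/2, -3/4], [13/4, -1/2, 7/4], [3/2, 0, 1/2]] = [[-6, -6, -5]].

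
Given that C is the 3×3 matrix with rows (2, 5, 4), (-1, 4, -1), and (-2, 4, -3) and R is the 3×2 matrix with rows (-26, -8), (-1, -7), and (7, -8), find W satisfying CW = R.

C is on the left of W, so left-multiply by C⁻¹: W = C⁻¹R.
det C = -5; the adjugate gives C⁻¹ = [[8/5, -31/5, 21/5], [1/5, -2/5, 2/5], [-4/5, 18/5, -13/5]].
W = C⁻¹R = [[8/5, -31/5, 21/5], [1/5, -2/5, 2/5], [-4/5, 18/5, -13/5]] · [[-26, -8], [-1, -7], [7, -8]] = [[-6, -3], [-2, -2], [-1, 2]].

W = [[-6, -3], [-2, -2], [-1, 2]]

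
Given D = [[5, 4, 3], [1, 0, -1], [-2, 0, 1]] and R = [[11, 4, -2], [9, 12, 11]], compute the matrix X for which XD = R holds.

Since D sits to the right of X, X = RD⁻¹.
det D = 4, so D⁻¹ = [[0, -1, -1], [1/4, 11/4, 2], [0, -2, -1]].
X = RD⁻¹ = [[11, 4, -2], [9, 12, 11]] · [[0, -1, -1], [1/4, 11/4, 2], [0, -2, -1]] = [[1, 4, -1], [3, 2, 4]].

X = [[1, 4, -1], [3, 2, 4]]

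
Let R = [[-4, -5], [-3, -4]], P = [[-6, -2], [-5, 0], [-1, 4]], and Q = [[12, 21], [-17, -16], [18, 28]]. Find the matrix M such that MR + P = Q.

MR = Q − P = [[18, 23], [-12, -16], [19, 24]].
Since R sits to the right of M, M = (Q − P)R⁻¹.
det R = 1, so R⁻¹ = [[-4, 5], [3, -4]].
M = (Q − P)R⁻¹ = [[-3, -2], [0, 4], [-4, -1]].

M = [[-3, -2], [0, 4], [-4, -1]]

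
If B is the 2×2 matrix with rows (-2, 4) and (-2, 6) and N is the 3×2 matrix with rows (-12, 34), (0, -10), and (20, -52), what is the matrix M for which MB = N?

Since B sits to the right of M, M = NB⁻¹.
det B = -4; the adjugate gives B⁻¹ = [[-3/2, 1], [-1/2, 1/2]].
M = NB⁻¹ = [[-12, 34], [0, -10], [20, -52]] · [[-3/2, 1], [-1/2, 1/2]] = [[1, 5], [5, -5], [-4, -6]].

M = [[1, 5], [5, -5], [-4, -6]]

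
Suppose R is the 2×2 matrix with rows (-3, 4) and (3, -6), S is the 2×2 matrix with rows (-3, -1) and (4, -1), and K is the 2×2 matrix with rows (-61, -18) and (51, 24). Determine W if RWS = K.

Left-multiply by R⁻¹ and right-multiply by S⁻¹: W = R⁻¹KS⁻¹.
det R = 6; the adjugate gives R⁻¹ = [[-1, -2/3], [-1/2, -1/2]].
det S = 7; the adjugate gives S⁻¹ = [[-1/7, 1/7], [-4/7, -3/7]].
R⁻¹K = [[27, 2], [5, -3]].
W = (R⁻¹K)S⁻¹ = [[-5, 3], [1, 2]].

W = [[-5, 3], [1, 2]]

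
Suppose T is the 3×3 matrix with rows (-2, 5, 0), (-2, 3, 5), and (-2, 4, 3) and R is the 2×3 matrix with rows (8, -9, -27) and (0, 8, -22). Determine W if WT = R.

W = [[1, -6, 1], [6, -2, -4]]

Since T sits to the right of W, W = RT⁻¹.
det T = 2; the adjugate gives T⁻¹ = [[-11/2, -15/2, 25/2], [-2, -3, 5], [-1, -1, 2]].
W = RT⁻¹ = [[8, -9, -27], [0, 8, -22]] · [[-11/2, -15/2, 25/2], [-2, -3, 5], [-1, -1, 2]] = [[1, -6, 1], [6, -2, -4]].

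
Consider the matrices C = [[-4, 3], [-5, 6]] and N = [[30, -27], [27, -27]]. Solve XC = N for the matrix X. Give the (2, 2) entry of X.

Since C sits to the right of X, X = NC⁻¹.
C has determinant -9; C⁻¹ = [[-2/3, 1/3], [-5/9, 4/9]].
X = NC⁻¹ = [[30, -27], [27, -27]] · [[-2/3, 1/3], [-5/9, 4/9]] = [[-5, -2], [-3, -3]].

-3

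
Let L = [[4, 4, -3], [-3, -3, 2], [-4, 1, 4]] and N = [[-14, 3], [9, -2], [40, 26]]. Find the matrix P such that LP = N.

L is on the left of P, so left-multiply by L⁻¹: P = L⁻¹N.
det L = 5, so L⁻¹ = [[-14/5, -19/5, -1/5], [4/5, 4/5, 1/5], [-3, -4, 0]].
P = L⁻¹N = [[-14/5, -19/5, -1/5], [4/5, 4/5, 1/5], [-3, -4, 0]] · [[-14, 3], [9, -2], [40, 26]] = [[-3, -6], [4, 6], [6, -1]].

P = [[-3, -6], [4, 6], [6, -1]]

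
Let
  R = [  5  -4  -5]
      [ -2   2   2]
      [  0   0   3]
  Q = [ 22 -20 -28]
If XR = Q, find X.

Right-multiplying both sides by R⁻¹ gives X = QR⁻¹.
det R = 6, so R⁻¹ = [[1, 2, 1/3], [1, 5/2, 0], [0, 0, 1/3]].
X = QR⁻¹ = [[22, -20, -28]] · [[1, 2, 1/3], [1, 5/2, 0], [0, 0, 1/3]] = [[2, -6, -2]].

X = [[2, -6, -2]]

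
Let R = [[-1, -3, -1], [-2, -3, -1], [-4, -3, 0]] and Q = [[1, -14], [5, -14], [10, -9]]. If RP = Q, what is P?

P = [[-4, 0], [2, 3], [-3, 5]]

Since R multiplies P on the left, P = R⁻¹Q.
R has determinant -3; R⁻¹ = [[1, -1, 0], [-4/3, 4/3, -1/3], [2, -3, 1]].
P = R⁻¹Q = [[1, -1, 0], [-4/3, 4/3, -1/3], [2, -3, 1]] · [[1, -14], [5, -14], [10, -9]] = [[-4, 0], [2, 3], [-3, 5]].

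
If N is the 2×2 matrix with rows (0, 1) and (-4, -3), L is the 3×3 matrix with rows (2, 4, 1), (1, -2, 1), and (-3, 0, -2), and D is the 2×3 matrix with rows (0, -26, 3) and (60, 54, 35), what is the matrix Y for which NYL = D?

Y = [[0, -3, 4], [-4, 5, -1]]

Isolating Y: multiply by N⁻¹ from the left and L⁻¹ from the right, so Y = N⁻¹DL⁻¹.
det N = 4, so N⁻¹ = [[-3/4, -1/4], [1, 0]].
L has determinant -2; L⁻¹ = [[-2, -4, -3], [1/2, 1/2, 1/2], [3, 6, 4]].
N⁻¹D = [[-15, 6, -11], [0, -26, 3]].
Y = (N⁻¹D)L⁻¹ = [[0, -3, 4], [-4, 5, -1]].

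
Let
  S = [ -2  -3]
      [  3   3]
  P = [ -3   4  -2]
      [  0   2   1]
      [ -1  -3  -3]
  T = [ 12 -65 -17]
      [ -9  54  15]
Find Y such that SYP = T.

Y = [[-2, 3, 3], [3, 4, -3]]

Left-multiply by S⁻¹ and right-multiply by P⁻¹: Y = S⁻¹TP⁻¹.
S has determinant 3; S⁻¹ = [[1, 1], [-1, -2/3]].
det P = 1, so P⁻¹ = [[-3, 18, 8], [-1, 7, 3], [2, -13, -6]].
S⁻¹T = [[3, -11, -2], [-6, 29, 7]].
Y = (S⁻¹T)P⁻¹ = [[-2, 3, 3], [3, 4, -3]].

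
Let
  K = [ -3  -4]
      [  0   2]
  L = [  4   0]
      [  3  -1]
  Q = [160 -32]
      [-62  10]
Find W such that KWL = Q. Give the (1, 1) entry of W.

Isolating W: multiply by K⁻¹ from the left and L⁻¹ from the right, so W = K⁻¹QL⁻¹.
det K = -6; the adjugate gives K⁻¹ = [[-1/3, -2/3], [0, 1/2]].
det L = -4; the adjugate gives L⁻¹ = [[1/4, 0], [3/4, -1]].
K⁻¹Q = [[-12, 4], [-31, 5]].
W = (K⁻¹Q)L⁻¹ = [[0, -4], [-4, -5]].

0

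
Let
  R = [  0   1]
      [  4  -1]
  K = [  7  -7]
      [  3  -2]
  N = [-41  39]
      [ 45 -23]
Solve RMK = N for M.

M = [[-2, 5], [-5, -2]]

Isolating M: multiply by R⁻¹ from the left and K⁻¹ from the right, so M = R⁻¹NK⁻¹.
det R = -4; the adjugate gives R⁻¹ = [[1/4, 1/4], [1, 0]].
K has determinant 7; K⁻¹ = [[-2/7, 1], [-3/7, 1]].
R⁻¹N = [[1, 4], [-41, 39]].
M = (R⁻¹N)K⁻¹ = [[-2, 5], [-5, -2]].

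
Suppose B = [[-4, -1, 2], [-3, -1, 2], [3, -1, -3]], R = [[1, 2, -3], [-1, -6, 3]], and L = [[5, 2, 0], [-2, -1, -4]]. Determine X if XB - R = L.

XB = L + R = [[6, 4, -3], [-3, -7, -1]].
B is on the right of X, so right-multiply by B⁻¹: X = (L + R)B⁻¹.
det B = -5; the adjugate gives B⁻¹ = [[-1, 1, 0], [3/5, -6/5, -2/5], [-6/5, 7/5, -1/5]].
X = (L + R)B⁻¹ = [[0, -3, -1], [0, 4, 3]].

X = [[0, -3, -1], [0, 4, 3]]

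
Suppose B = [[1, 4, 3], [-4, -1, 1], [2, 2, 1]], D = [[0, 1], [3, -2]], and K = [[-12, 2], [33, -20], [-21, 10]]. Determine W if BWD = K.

Isolating W: multiply by B⁻¹ from the left and D⁻¹ from the right, so W = B⁻¹KD⁻¹.
B has determinant 3; B⁻¹ = [[-1, 2/3, 7/3], [2, -5/3, -13/3], [-2, 2, 5]].
D has determinant -3; D⁻¹ = [[2/3, 1/3], [1, 0]].
B⁻¹K = [[-15, 8], [12, -6], [-15, 6]].
W = (B⁻¹K)D⁻¹ = [[-2, -5], [2, 4], [-4, -5]].

W = [[-2, -5], [2, 4], [-4, -5]]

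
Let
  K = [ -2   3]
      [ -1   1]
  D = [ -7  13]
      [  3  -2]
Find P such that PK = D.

P = [[6, -5], [1, -5]]

Since K sits to the right of P, P = DK⁻¹.
det K = 1, so K⁻¹ = [[1, -3], [1, -2]].
P = DK⁻¹ = [[-7, 13], [3, -2]] · [[1, -3], [1, -2]] = [[6, -5], [1, -5]].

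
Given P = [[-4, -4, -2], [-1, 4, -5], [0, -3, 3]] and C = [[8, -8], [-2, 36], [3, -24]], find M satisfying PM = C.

Left-multiplying both sides by P⁻¹ gives M = P⁻¹C.
det P = -6; the adjugate gives P⁻¹ = [[1/2, -3, -14/3], [-1/2, 2, 3], [-1/2, 2, 10/3]].
M = P⁻¹C = [[1/2, -3, -14/3], [-1/2, 2, 3], [-1/2, 2, 10/3]] · [[8, -8], [-2, 36], [3, -24]] = [[-4, 0], [1, 4], [2, -4]].

M = [[-4, 0], [1, 4], [2, -4]]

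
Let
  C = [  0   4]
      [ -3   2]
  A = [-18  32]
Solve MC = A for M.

Since C sits to the right of M, M = AC⁻¹.
C has determinant 12; C⁻¹ = [[1/6, -1/3], [1/4, 0]].
M = AC⁻¹ = [[-18, 32]] · [[1/6, -1/3], [1/4, 0]] = [[5, 6]].

M = [[5, 6]]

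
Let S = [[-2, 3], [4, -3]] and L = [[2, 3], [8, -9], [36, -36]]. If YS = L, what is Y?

Right-multiplying both sides by S⁻¹ gives Y = LS⁻¹.
S has determinant -6; S⁻¹ = [[1/2, 1/2], [2/3, 1/3]].
Y = LS⁻¹ = [[2, 3], [8, -9], [36, -36]] · [[1/2, 1/2], [2/3, 1/3]] = [[3, 2], [-2, 1], [-6, 6]].

Y = [[3, 2], [-2, 1], [-6, 6]]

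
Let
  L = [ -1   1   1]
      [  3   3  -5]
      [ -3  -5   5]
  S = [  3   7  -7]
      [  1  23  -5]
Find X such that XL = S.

L is on the right of X, so right-multiply by L⁻¹: X = SL⁻¹.
L has determinant 4; L⁻¹ = [[-5/2, -5/2, -2], [0, -1/2, -1/2], [-3/2, -2, -3/2]].
X = SL⁻¹ = [[3, 7, -7], [1, 23, -5]] · [[-5/2, -5/2, -2], [0, -1/2, -1/2], [-3/2, -2, -3/2]] = [[3, 3, 1], [5, -4, -6]].

X = [[3, 3, 1], [5, -4, -6]]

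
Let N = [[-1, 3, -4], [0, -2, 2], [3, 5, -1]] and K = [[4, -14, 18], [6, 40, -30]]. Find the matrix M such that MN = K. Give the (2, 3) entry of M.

Right-multiplying both sides by N⁻¹ gives M = KN⁻¹.
N has determinant 2; N⁻¹ = [[-4, -17/2, -1], [3, 13/2, 1], [3, 7, 1]].
M = KN⁻¹ = [[4, -14, 18], [6, 40, -30]] · [[-4, -17/2, -1], [3, 13/2, 1], [3, 7, 1]] = [[-4, 1, 0], [6, -1, 4]].

4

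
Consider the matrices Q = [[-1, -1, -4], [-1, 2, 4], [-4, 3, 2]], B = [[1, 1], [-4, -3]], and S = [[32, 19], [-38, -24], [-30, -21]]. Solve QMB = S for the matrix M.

M = Q⁻¹SB⁻¹ (apply Q⁻¹ on the left and B⁻¹ on the right).
det Q = 2; the adjugate gives Q⁻¹ = [[-4, -5, 2], [-7, -9, 4], [5/2, 7/2, -3/2]].
B has determinant 1; B⁻¹ = [[-3, -1], [4, 1]].
Q⁻¹S = [[2, 2], [-2, -1], [-8, -5]].
M = (Q⁻¹S)B⁻¹ = [[2, 0], [2, 1], [4, 3]].

M = [[2, 0], [2, 1], [4, 3]]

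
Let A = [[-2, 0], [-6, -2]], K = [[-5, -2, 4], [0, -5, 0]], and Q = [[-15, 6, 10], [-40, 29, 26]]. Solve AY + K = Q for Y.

Y = [[5, -4, -3], [5, -5, -4]]

AY = Q − K = [[-10, 8, 6], [-40, 34, 26]].
Since A multiplies Y on the left, Y = A⁻¹(Q − K).
det A = 4; the adjugate gives A⁻¹ = [[-1/2, 0], [3/2, -1/2]].
Y = A⁻¹(Q − K) = [[5, -4, -3], [5, -5, -4]].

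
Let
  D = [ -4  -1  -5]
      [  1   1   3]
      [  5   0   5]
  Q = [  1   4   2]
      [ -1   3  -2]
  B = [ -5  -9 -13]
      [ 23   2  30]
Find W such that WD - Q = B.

W = [[3, -2, 2], [-4, 1, 1]]

WD = B + Q = [[-4, -5, -11], [22, 5, 28]].
D is on the right of W, so right-multiply by D⁻¹: W = (B + Q)D⁻¹.
D has determinant -5; D⁻¹ = [[-1, -1, -2/5], [-2, -1, -7/5], [1, 1, 3/5]].
W = (B + Q)D⁻¹ = [[3, -2, 2], [-4, 1, 1]].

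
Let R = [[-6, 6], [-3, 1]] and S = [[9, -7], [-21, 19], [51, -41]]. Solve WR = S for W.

Since R sits to the right of W, W = SR⁻¹.
det R = 12; the adjugate gives R⁻¹ = [[1/12, -1/2], [1/4, -1/2]].
W = SR⁻¹ = [[9, -7], [-21, 19], [51, -41]] · [[1/12, -1/2], [1/4, -1/2]] = [[-1, -1], [3, 1], [-6, -5]].

W = [[-1, -1], [3, 1], [-6, -5]]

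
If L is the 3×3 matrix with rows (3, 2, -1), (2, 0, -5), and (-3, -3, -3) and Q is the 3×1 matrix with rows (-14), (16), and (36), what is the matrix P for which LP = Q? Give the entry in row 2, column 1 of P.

L is on the left of P, so left-multiply by L⁻¹: P = L⁻¹Q.
det L = 3, so L⁻¹ = [[-5, 3, -10/3], [7, -4, 13/3], [-2, 1, -4/3]].
P = L⁻¹Q = [[-5, 3, -10/3], [7, -4, 13/3], [-2, 1, -4/3]] · [[-14], [16], [36]] = [[-2], [-6], [-4]].

-6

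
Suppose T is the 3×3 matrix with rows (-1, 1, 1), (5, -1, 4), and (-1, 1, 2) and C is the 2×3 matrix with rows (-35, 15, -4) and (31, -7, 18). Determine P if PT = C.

P = [[4, -5, 6], [4, 6, -5]]

Right-multiplying both sides by T⁻¹ gives P = CT⁻¹.
det T = -4; the adjugate gives T⁻¹ = [[3/2, 1/4, -5/4], [7/2, 1/4, -9/4], [-1, 0, 1]].
P = CT⁻¹ = [[-35, 15, -4], [31, -7, 18]] · [[3/2, 1/4, -5/4], [7/2, 1/4, -9/4], [-1, 0, 1]] = [[4, -5, 6], [4, 6, -5]].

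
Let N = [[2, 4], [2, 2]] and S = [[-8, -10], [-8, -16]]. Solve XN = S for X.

X = [[-1, -3], [-4, 0]]

N is on the right of X, so right-multiply by N⁻¹: X = SN⁻¹.
N has determinant -4; N⁻¹ = [[-1/2, 1], [1/2, -1/2]].
X = SN⁻¹ = [[-8, -10], [-8, -16]] · [[-1/2, 1], [1/2, -1/2]] = [[-1, -3], [-4, 0]].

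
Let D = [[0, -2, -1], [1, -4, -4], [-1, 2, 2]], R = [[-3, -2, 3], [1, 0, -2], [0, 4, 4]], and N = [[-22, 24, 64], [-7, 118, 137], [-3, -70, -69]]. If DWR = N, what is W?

W = [[-5, -2, 3], [-4, 5, -2], [4, 0, -4]]

Left-multiply by D⁻¹ and right-multiply by R⁻¹: W = D⁻¹NR⁻¹.
det D = -2, so D⁻¹ = [[0, -1, -2], [-1, 1/2, 1/2], [1, -1, -1]].
det R = -4; the adjugate gives R⁻¹ = [[-2, -5, -1], [1, 3, 3/4], [-1, -3, -1/2]].
D⁻¹N = [[13, 22, 1], [17, 0, -30], [-12, -24, -4]].
W = (D⁻¹N)R⁻¹ = [[-5, -2, 3], [-4, 5, -2], [4, 0, -4]].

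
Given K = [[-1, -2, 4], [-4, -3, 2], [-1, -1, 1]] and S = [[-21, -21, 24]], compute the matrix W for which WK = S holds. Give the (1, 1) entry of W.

3

K is on the right of W, so right-multiply by K⁻¹: W = SK⁻¹.
K has determinant 1; K⁻¹ = [[-1, -2, 8], [2, 3, -14], [1, 1, -5]].
W = SK⁻¹ = [[-21, -21, 24]] · [[-1, -2, 8], [2, 3, -14], [1, 1, -5]] = [[3, 3, 6]].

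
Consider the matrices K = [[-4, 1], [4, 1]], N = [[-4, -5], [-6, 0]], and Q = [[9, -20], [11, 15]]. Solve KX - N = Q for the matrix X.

X = [[0, 5], [5, -5]]

KX = Q + N = [[5, -25], [5, 15]].
K is on the left of X, so left-multiply by K⁻¹: X = K⁻¹(Q + N).
det K = -8, so K⁻¹ = [[-1/8, 1/8], [1/2, 1/2]].
X = K⁻¹(Q + N) = [[0, 5], [5, -5]].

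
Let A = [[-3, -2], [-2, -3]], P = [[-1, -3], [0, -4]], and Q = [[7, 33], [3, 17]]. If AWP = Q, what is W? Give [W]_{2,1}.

-1

W = A⁻¹QP⁻¹ (apply A⁻¹ on the left and P⁻¹ on the right).
det A = 5; the adjugate gives A⁻¹ = [[-3/5, 2/5], [2/5, -3/5]].
P has determinant 4; P⁻¹ = [[-1, 3/4], [0, -1/4]].
A⁻¹Q = [[-3, -13], [1, 3]].
W = (A⁻¹Q)P⁻¹ = [[3, 1], [-1, 0]].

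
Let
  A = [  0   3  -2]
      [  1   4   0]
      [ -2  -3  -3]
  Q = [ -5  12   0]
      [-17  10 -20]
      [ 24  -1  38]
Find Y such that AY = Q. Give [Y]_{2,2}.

Left-multiplying both sides by A⁻¹ gives Y = A⁻¹Q.
det A = -1; the adjugate gives A⁻¹ = [[12, -15, -8], [-3, 4, 2], [-5, 6, 3]].
Y = A⁻¹Q = [[12, -15, -8], [-3, 4, 2], [-5, 6, 3]] · [[-5, 12, 0], [-17, 10, -20], [24, -1, 38]] = [[3, 2, -4], [-5, 2, -4], [-5, -3, -6]].

2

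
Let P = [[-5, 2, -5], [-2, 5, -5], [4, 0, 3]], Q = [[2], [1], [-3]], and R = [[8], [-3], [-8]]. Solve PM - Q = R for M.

PM = R + Q = [[10], [-2], [-11]].
Left-multiplying both sides by P⁻¹ gives M = P⁻¹(R + Q).
det P = -3; the adjugate gives P⁻¹ = [[-5, 2, -5], [14/3, -5/3, 5], [20/3, -8/3, 7]].
M = P⁻¹(R + Q) = [[1], [-5], [-5]].

M = [[1], [-5], [-5]]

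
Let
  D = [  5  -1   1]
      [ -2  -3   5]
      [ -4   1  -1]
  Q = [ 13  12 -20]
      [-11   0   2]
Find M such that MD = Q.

Since D sits to the right of M, M = QD⁻¹.
D has determinant -2; D⁻¹ = [[1, 0, 1], [11, 1/2, 27/2], [7, 1/2, 17/2]].
M = QD⁻¹ = [[13, 12, -20], [-11, 0, 2]] · [[1, 0, 1], [11, 1/2, 27/2], [7, 1/2, 17/2]] = [[5, -4, 5], [3, 1, 6]].

M = [[5, -4, 5], [3, 1, 6]]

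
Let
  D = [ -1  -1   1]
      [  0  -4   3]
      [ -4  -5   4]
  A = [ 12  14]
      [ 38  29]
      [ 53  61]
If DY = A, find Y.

Y = [[-1, -6], [-5, -5], [6, 3]]

D is on the left of Y, so left-multiply by D⁻¹: Y = D⁻¹A.
det D = -3; the adjugate gives D⁻¹ = [[1/3, 1/3, -1/3], [4, 0, -1], [16/3, 1/3, -4/3]].
Y = D⁻¹A = [[1/3, 1/3, -1/3], [4, 0, -1], [16/3, 1/3, -4/3]] · [[12, 14], [38, 29], [53, 61]] = [[-1, -6], [-5, -5], [6, 3]].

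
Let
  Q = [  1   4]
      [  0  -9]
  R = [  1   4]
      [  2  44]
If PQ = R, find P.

Right-multiplying both sides by Q⁻¹ gives P = RQ⁻¹.
det Q = -9, so Q⁻¹ = [[1, 4/9], [0, -1/9]].
P = RQ⁻¹ = [[1, 4], [2, 44]] · [[1, 4/9], [0, -1/9]] = [[1, 0], [2, -4]].

P = [[1, 0], [2, -4]]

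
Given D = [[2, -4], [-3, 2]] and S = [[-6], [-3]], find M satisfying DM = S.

D is on the left of M, so left-multiply by D⁻¹: M = D⁻¹S.
det D = -8; the adjugate gives D⁻¹ = [[-1/4, -1/2], [-3/8, -1/4]].
M = D⁻¹S = [[-1/4, -1/2], [-3/8, -1/4]] · [[-6], [-3]] = [[3], [3]].

M = [[3], [3]]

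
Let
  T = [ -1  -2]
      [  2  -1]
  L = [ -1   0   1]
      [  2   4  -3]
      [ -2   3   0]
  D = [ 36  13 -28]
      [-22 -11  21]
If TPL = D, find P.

P = T⁻¹DL⁻¹ (apply T⁻¹ on the left and L⁻¹ on the right).
T has determinant 5; T⁻¹ = [[-1/5, 2/5], [-2/5, -1/5]].
det L = 5, so L⁻¹ = [[9/5, 3/5, -4/5], [6/5, 2/5, -1/5], [14/5, 3/5, -4/5]].
T⁻¹D = [[-16, -7, 14], [-10, -3, 7]].
P = (T⁻¹D)L⁻¹ = [[2, -4, 3], [-2, -3, 3]].

P = [[2, -4, 3], [-2, -3, 3]]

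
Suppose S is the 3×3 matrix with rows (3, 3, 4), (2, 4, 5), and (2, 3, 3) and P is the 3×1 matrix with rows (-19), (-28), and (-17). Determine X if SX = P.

X = [[2], [-3], [-4]]

S is on the left of X, so left-multiply by S⁻¹: X = S⁻¹P.
det S = -5, so S⁻¹ = [[3/5, -3/5, 1/5], [-4/5, -1/5, 7/5], [2/5, 3/5, -6/5]].
X = S⁻¹P = [[3/5, -3/5, 1/5], [-4/5, -1/5, 7/5], [2/5, 3/5, -6/5]] · [[-19], [-28], [-17]] = [[2], [-3], [-4]].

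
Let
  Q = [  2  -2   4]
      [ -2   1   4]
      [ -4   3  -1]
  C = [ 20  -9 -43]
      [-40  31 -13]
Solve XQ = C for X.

Since Q sits to the right of X, X = CQ⁻¹.
Q has determinant 2; Q⁻¹ = [[-13/2, 5, -6], [-9, 7, -8], [-1, 1, -1]].
X = CQ⁻¹ = [[20, -9, -43], [-40, 31, -13]] · [[-13/2, 5, -6], [-9, 7, -8], [-1, 1, -1]] = [[-6, -6, -5], [-6, 4, 5]].

X = [[-6, -6, -5], [-6, 4, 5]]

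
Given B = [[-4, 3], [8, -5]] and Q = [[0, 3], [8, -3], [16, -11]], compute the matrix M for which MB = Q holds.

B is on the right of M, so right-multiply by B⁻¹: M = QB⁻¹.
B has determinant -4; B⁻¹ = [[5/4, 3/4], [2, 1]].
M = QB⁻¹ = [[0, 3], [8, -3], [16, -11]] · [[5/4, 3/4], [2, 1]] = [[6, 3], [4, 3], [-2, 1]].

M = [[6, 3], [4, 3], [-2, 1]]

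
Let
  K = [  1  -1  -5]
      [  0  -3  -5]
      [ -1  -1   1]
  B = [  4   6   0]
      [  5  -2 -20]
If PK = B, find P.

P = [[-1, 0, -5], [5, -1, 0]]

Right-multiplying both sides by K⁻¹ gives P = BK⁻¹.
det K = 2, so K⁻¹ = [[-4, 3, -5], [5/2, -2, 5/2], [-3/2, 1, -3/2]].
P = BK⁻¹ = [[4, 6, 0], [5, -2, -20]] · [[-4, 3, -5], [5/2, -2, 5/2], [-3/2, 1, -3/2]] = [[-1, 0, -5], [5, -1, 0]].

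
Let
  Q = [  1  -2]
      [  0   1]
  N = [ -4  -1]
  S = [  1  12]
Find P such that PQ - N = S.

PQ = S + N = [[-3, 11]].
Q is on the right of P, so right-multiply by Q⁻¹: P = (S + N)Q⁻¹.
det Q = 1; the adjugate gives Q⁻¹ = [[1, 2], [0, 1]].
P = (S + N)Q⁻¹ = [[-3, 5]].

P = [[-3, 5]]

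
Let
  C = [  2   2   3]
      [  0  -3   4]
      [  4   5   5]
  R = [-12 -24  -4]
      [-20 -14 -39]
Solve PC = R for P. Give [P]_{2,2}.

-3

Since C sits to the right of P, P = RC⁻¹.
det C = -2, so C⁻¹ = [[35/2, -5/2, -17/2], [-8, 1, 4], [-6, 1, 3]].
P = RC⁻¹ = [[-12, -24, -4], [-20, -14, -39]] · [[35/2, -5/2, -17/2], [-8, 1, 4], [-6, 1, 3]] = [[6, 2, -6], [-4, -3, -3]].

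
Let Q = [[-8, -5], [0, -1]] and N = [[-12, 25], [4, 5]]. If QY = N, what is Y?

Since Q multiplies Y on the left, Y = Q⁻¹N.
Q has determinant 8; Q⁻¹ = [[-1/8, 5/8], [0, -1]].
Y = Q⁻¹N = [[-1/8, 5/8], [0, -1]] · [[-12, 25], [4, 5]] = [[4, 0], [-4, -5]].

Y = [[4, 0], [-4, -5]]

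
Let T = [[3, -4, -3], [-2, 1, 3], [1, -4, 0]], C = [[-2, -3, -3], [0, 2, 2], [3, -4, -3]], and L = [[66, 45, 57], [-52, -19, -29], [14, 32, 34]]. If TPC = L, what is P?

Left-multiply by T⁻¹ and right-multiply by C⁻¹: P = T⁻¹LC⁻¹.
det T = 3, so T⁻¹ = [[4, 4, -3], [1, 1, -1], [7/3, 8/3, -5/3]].
C has determinant -4; C⁻¹ = [[-1/2, -3/4, 0], [-3/2, -15/4, -1], [3/2, 17/4, 1]].
T⁻¹L = [[14, 8, 10], [0, -6, -6], [-8, 1, -1]].
P = (T⁻¹L)C⁻¹ = [[-4, 2, 2], [0, -3, 0], [1, -2, -2]].

P = [[-4, 2, 2], [0, -3, 0], [1, -2, -2]]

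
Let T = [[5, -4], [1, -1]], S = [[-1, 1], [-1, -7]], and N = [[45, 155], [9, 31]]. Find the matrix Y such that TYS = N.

Left-multiply by T⁻¹ and right-multiply by S⁻¹: Y = T⁻¹NS⁻¹.
T has determinant -1; T⁻¹ = [[1, -4], [1, -5]].
det S = 8, so S⁻¹ = [[-7/8, -1/8], [1/8, -1/8]].
T⁻¹N = [[9, 31], [0, 0]].
Y = (T⁻¹N)S⁻¹ = [[-4, -5], [0, 0]].

Y = [[-4, -5], [0, 0]]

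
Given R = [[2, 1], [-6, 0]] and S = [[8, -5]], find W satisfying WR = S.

W = [[-5, -3]]

R is on the right of W, so right-multiply by R⁻¹: W = SR⁻¹.
R has determinant 6; R⁻¹ = [[0, -1/6], [1, 1/3]].
W = SR⁻¹ = [[8, -5]] · [[0, -1/6], [1, 1/3]] = [[-5, -3]].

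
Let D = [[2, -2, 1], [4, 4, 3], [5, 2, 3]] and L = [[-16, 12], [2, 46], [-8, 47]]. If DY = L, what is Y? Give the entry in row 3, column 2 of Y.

Left-multiplying both sides by D⁻¹ gives Y = D⁻¹L.
det D = -6, so D⁻¹ = [[-1, -4/3, 5/3], [-1/2, -1/6, 1/3], [2, 7/3, -8/3]].
Y = D⁻¹L = [[-1, -4/3, 5/3], [-1/2, -1/6, 1/3], [2, 7/3, -8/3]] · [[-16, 12], [2, 46], [-8, 47]] = [[0, 5], [5, 2], [-6, 6]].

6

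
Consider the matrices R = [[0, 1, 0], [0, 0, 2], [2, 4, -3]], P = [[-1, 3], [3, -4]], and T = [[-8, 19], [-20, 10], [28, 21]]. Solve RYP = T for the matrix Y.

Y = [[0, 5], [5, -1], [-5, -5]]

Isolating Y: multiply by R⁻¹ from the left and P⁻¹ from the right, so Y = R⁻¹TP⁻¹.
R has determinant 4; R⁻¹ = [[-2, 3/4, 1/2], [1, 0, 0], [0, 1/2, 0]].
det P = -5; the adjugate gives P⁻¹ = [[4/5, 3/5], [3/5, 1/5]].
R⁻¹T = [[15, -20], [-8, 19], [-10, 5]].
Y = (R⁻¹T)P⁻¹ = [[0, 5], [5, -1], [-5, -5]].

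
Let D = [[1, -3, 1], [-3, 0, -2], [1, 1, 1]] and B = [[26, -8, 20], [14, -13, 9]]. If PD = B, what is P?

Right-multiplying both sides by D⁻¹ gives P = BD⁻¹.
det D = -4, so D⁻¹ = [[-1/2, -1, -3/2], [-1/4, 0, 1/4], [3/4, 1, 9/4]].
P = BD⁻¹ = [[26, -8, 20], [14, -13, 9]] · [[-1/2, -1, -3/2], [-1/4, 0, 1/4], [3/4, 1, 9/4]] = [[4, -6, 4], [3, -5, -4]].

P = [[4, -6, 4], [3, -5, -4]]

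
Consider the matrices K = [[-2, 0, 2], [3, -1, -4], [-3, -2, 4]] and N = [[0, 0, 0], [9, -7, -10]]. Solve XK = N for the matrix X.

X = [[0, 0, 0], [-3, 3, 2]]

K is on the right of X, so right-multiply by K⁻¹: X = NK⁻¹.
det K = 6, so K⁻¹ = [[-2, -2/3, 1/3], [0, -1/3, -1/3], [-3/2, -2/3, 1/3]].
X = NK⁻¹ = [[0, 0, 0], [9, -7, -10]] · [[-2, -2/3, 1/3], [0, -1/3, -1/3], [-3/2, -2/3, 1/3]] = [[0, 0, 0], [-3, 3, 2]].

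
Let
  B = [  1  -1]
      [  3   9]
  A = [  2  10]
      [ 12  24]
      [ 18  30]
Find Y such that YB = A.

Y = [[-1, 1], [3, 3], [6, 4]]

Right-multiplying both sides by B⁻¹ gives Y = AB⁻¹.
det B = 12, so B⁻¹ = [[3/4, 1/12], [-1/4, 1/12]].
Y = AB⁻¹ = [[2, 10], [12, 24], [18, 30]] · [[3/4, 1/12], [-1/4, 1/12]] = [[-1, 1], [3, 3], [6, 4]].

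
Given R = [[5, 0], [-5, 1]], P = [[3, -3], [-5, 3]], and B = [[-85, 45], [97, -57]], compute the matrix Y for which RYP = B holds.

Y = R⁻¹BP⁻¹ (apply R⁻¹ on the left and P⁻¹ on the right).
R has determinant 5; R⁻¹ = [[1/5, 0], [1, 1]].
P has determinant -6; P⁻¹ = [[-1/2, -1/2], [-5/6, -1/2]].
R⁻¹B = [[-17, 9], [12, -12]].
Y = (R⁻¹B)P⁻¹ = [[1, 4], [4, 0]].

Y = [[1, 4], [4, 0]]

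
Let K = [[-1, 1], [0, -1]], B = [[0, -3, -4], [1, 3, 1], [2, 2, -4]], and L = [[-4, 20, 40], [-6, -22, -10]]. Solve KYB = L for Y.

Y = [[4, 2, 4], [-4, 2, 2]]

Left-multiply by K⁻¹ and right-multiply by B⁻¹: Y = K⁻¹LB⁻¹.
K has determinant 1; K⁻¹ = [[-1, -1], [0, -1]].
B has determinant -2; B⁻¹ = [[7, 10, -9/2], [-3, -4, 2], [2, 3, -3/2]].
K⁻¹L = [[10, 2, -30], [6, 22, 10]].
Y = (K⁻¹L)B⁻¹ = [[4, 2, 4], [-4, 2, 2]].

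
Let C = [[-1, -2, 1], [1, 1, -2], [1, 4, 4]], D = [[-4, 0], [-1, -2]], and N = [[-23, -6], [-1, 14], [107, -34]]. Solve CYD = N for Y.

Y = [[-3, 1], [-3, 0], [-4, 4]]

Y = C⁻¹ND⁻¹ (apply C⁻¹ on the left and D⁻¹ on the right).
det C = 3; the adjugate gives C⁻¹ = [[4, 4, 1], [-2, -5/3, -1/3], [1, 2/3, 1/3]].
det D = 8, so D⁻¹ = [[-1/4, 0], [1/8, -1/2]].
C⁻¹N = [[11, -2], [12, 0], [12, -8]].
Y = (C⁻¹N)D⁻¹ = [[-3, 1], [-3, 0], [-4, 4]].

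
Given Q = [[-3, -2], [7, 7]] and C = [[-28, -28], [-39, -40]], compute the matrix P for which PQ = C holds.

Since Q sits to the right of P, P = CQ⁻¹.
det Q = -7, so Q⁻¹ = [[-1, -2/7], [1, 3/7]].
P = CQ⁻¹ = [[-28, -28], [-39, -40]] · [[-1, -2/7], [1, 3/7]] = [[0, -4], [-1, -6]].

P = [[0, -4], [-1, -6]]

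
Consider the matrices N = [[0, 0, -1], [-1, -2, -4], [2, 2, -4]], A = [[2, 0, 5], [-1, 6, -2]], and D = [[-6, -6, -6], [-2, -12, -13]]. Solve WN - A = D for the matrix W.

WN = D + A = [[-4, -6, -1], [-3, -6, -15]].
N is on the right of W, so right-multiply by N⁻¹: W = (D + A)N⁻¹.
N has determinant -2; N⁻¹ = [[-8, 1, 1], [6, -1, -1/2], [-1, 0, 0]].
W = (D + A)N⁻¹ = [[-3, 2, -1], [3, 3, 0]].

W = [[-3, 2, -1], [3, 3, 0]]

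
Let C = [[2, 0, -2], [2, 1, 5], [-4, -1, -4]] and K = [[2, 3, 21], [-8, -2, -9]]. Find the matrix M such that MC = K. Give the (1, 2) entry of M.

1

C is on the right of M, so right-multiply by C⁻¹: M = KC⁻¹.
det C = -2; the adjugate gives C⁻¹ = [[-1/2, -1, -1], [6, 8, 7], [-1, -1, -1]].
M = KC⁻¹ = [[2, 3, 21], [-8, -2, -9]] · [[-1/2, -1, -1], [6, 8, 7], [-1, -1, -1]] = [[-4, 1, -2], [1, 1, 3]].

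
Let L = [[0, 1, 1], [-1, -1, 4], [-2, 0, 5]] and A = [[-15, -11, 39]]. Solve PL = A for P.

P = [[-6, 5, 5]]

Right-multiplying both sides by L⁻¹ gives P = AL⁻¹.
L has determinant -5; L⁻¹ = [[1, 1, -1], [3/5, -2/5, 1/5], [2/5, 2/5, -1/5]].
P = AL⁻¹ = [[-15, -11, 39]] · [[1, 1, -1], [3/5, -2/5, 1/5], [2/5, 2/5, -1/5]] = [[-6, 5, 5]].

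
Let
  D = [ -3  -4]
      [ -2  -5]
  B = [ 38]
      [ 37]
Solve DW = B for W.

Left-multiplying both sides by D⁻¹ gives W = D⁻¹B.
det D = 7; the adjugate gives D⁻¹ = [[-5/7, 4/7], [2/7, -3/7]].
W = D⁻¹B = [[-5/7, 4/7], [2/7, -3/7]] · [[38], [37]] = [[-6], [-5]].

W = [[-6], [-5]]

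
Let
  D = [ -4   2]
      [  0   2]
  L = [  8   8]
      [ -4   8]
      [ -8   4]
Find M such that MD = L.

Since D sits to the right of M, M = LD⁻¹.
det D = -8, so D⁻¹ = [[-1/4, 1/4], [0, 1/2]].
M = LD⁻¹ = [[8, 8], [-4, 8], [-8, 4]] · [[-1/4, 1/4], [0, 1/2]] = [[-2, 6], [1, 3], [2, 0]].

M = [[-2, 6], [1, 3], [2, 0]]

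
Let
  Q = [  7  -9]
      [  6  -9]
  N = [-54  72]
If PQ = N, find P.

P = [[-6, -2]]

Q is on the right of P, so right-multiply by Q⁻¹: P = NQ⁻¹.
det Q = -9, so Q⁻¹ = [[1, -1], [2/3, -7/9]].
P = NQ⁻¹ = [[-54, 72]] · [[1, -1], [2/3, -7/9]] = [[-6, -2]].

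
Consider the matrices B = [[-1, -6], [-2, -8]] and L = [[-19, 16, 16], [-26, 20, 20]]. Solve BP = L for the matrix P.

Since B multiplies P on the left, P = B⁻¹L.
B has determinant -4; B⁻¹ = [[2, -3/2], [-1/2, 1/4]].
P = B⁻¹L = [[2, -3/2], [-1/2, 1/4]] · [[-19, 16, 16], [-26, 20, 20]] = [[1, 2, 2], [3, -3, -3]].

P = [[1, 2, 2], [3, -3, -3]]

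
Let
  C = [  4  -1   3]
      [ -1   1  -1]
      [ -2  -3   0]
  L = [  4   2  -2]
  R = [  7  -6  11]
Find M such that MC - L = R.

MC = R + L = [[11, -4, 9]].
Since C sits to the right of M, M = (R + L)C⁻¹.
det C = 1, so C⁻¹ = [[-3, -9, -2], [2, 6, 1], [5, 14, 3]].
M = (R + L)C⁻¹ = [[4, 3, 1]].

M = [[4, 3, 1]]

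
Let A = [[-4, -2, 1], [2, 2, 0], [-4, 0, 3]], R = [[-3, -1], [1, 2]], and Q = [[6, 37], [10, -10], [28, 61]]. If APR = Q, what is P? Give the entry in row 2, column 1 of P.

-5

Left-multiply by A⁻¹ and right-multiply by R⁻¹: P = A⁻¹QR⁻¹.
det A = -4; the adjugate gives A⁻¹ = [[-3/2, -3/2, 1/2], [3/2, 2, -1/2], [-2, -2, 1]].
det R = -5; the adjugate gives R⁻¹ = [[-2/5, -1/5], [1/5, 3/5]].
A⁻¹Q = [[-10, -10], [15, 5], [-4, 7]].
P = (A⁻¹Q)R⁻¹ = [[2, -4], [-5, 0], [3, 5]].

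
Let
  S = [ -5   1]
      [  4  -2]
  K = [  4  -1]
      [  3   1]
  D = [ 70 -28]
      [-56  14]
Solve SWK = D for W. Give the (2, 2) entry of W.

4

Isolating W: multiply by S⁻¹ from the left and K⁻¹ from the right, so W = S⁻¹DK⁻¹.
det S = 6; the adjugate gives S⁻¹ = [[-1/3, -1/6], [-2/3, -5/6]].
det K = 7; the adjugate gives K⁻¹ = [[1/7, 1/7], [-3/7, 4/7]].
S⁻¹D = [[-14, 7], [0, 7]].
W = (S⁻¹D)K⁻¹ = [[-5, 2], [-3, 4]].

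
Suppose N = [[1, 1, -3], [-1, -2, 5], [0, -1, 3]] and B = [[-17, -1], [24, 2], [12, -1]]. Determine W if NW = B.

W = [[-5, -2], [3, -5], [5, -2]]

Since N multiplies W on the left, W = N⁻¹B.
det N = -1, so N⁻¹ = [[1, 0, 1], [-3, -3, 2], [-1, -1, 1]].
W = N⁻¹B = [[1, 0, 1], [-3, -3, 2], [-1, -1, 1]] · [[-17, -1], [24, 2], [12, -1]] = [[-5, -2], [3, -5], [5, -2]].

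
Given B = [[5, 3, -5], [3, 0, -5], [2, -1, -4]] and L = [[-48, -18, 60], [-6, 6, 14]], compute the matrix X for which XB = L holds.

X = [[-6, -6, 0], [0, 2, -6]]

Right-multiplying both sides by B⁻¹ gives X = LB⁻¹.
det B = -4, so B⁻¹ = [[5/4, -17/4, 15/4], [-1/2, 5/2, -5/2], [3/4, -11/4, 9/4]].
X = LB⁻¹ = [[-48, -18, 60], [-6, 6, 14]] · [[5/4, -17/4, 15/4], [-1/2, 5/2, -5/2], [3/4, -11/4, 9/4]] = [[-6, -6, 0], [0, 2, -6]].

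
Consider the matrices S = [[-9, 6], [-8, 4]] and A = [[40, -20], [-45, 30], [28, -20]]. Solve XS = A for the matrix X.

S is on the right of X, so right-multiply by S⁻¹: X = AS⁻¹.
det S = 12, so S⁻¹ = [[1/3, -1/2], [2/3, -3/4]].
X = AS⁻¹ = [[40, -20], [-45, 30], [28, -20]] · [[1/3, -1/2], [2/3, -3/4]] = [[0, -5], [5, 0], [-4, 1]].

X = [[0, -5], [5, 0], [-4, 1]]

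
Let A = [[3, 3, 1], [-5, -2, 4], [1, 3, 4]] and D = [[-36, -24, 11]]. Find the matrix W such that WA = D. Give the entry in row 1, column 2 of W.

6

Since A sits to the right of W, W = DA⁻¹.
det A = -1, so A⁻¹ = [[20, 9, -14], [-24, -11, 17], [13, 6, -9]].
W = DA⁻¹ = [[-36, -24, 11]] · [[20, 9, -14], [-24, -11, 17], [13, 6, -9]] = [[-1, 6, -3]].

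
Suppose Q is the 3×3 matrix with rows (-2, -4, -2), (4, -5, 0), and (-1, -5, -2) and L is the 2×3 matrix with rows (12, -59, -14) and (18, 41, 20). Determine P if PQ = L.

P = [[1, 5, 6], [-4, 1, -6]]

Since Q sits to the right of P, P = LQ⁻¹.
Q has determinant -2; Q⁻¹ = [[-5, -1, 5], [-4, -1, 4], [25/2, 3, -13]].
P = LQ⁻¹ = [[12, -59, -14], [18, 41, 20]] · [[-5, -1, 5], [-4, -1, 4], [25/2, 3, -13]] = [[1, 5, 6], [-4, 1, -6]].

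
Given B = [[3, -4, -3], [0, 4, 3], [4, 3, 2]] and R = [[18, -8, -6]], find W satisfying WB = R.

B is on the right of W, so right-multiply by B⁻¹: W = RB⁻¹.
det B = -3; the adjugate gives B⁻¹ = [[1/3, 1/3, 0], [-4, -6, 3], [16/3, 25/3, -4]].
W = RB⁻¹ = [[18, -8, -6]] · [[1/3, 1/3, 0], [-4, -6, 3], [16/3, 25/3, -4]] = [[6, 4, 0]].

W = [[6, 4, 0]]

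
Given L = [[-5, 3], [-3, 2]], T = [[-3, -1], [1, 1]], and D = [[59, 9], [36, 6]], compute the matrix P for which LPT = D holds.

Isolating P: multiply by L⁻¹ from the left and T⁻¹ from the right, so P = L⁻¹DT⁻¹.
L has determinant -1; L⁻¹ = [[-2, 3], [-3, 5]].
T has determinant -2; T⁻¹ = [[-1/2, -1/2], [1/2, 3/2]].
L⁻¹D = [[-10, 0], [3, 3]].
P = (L⁻¹D)T⁻¹ = [[5, 5], [0, 3]].

P = [[5, 5], [0, 3]]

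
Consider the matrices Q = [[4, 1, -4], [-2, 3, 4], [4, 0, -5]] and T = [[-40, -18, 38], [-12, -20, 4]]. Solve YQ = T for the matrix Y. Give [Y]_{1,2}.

Right-multiplying both sides by Q⁻¹ gives Y = TQ⁻¹.
det Q = -6; the adjugate gives Q⁻¹ = [[5/2, -5/6, -8/3], [-1, 2/3, 4/3], [2, -2/3, -7/3]].
Y = TQ⁻¹ = [[-40, -18, 38], [-12, -20, 4]] · [[5/2, -5/6, -8/3], [-1, 2/3, 4/3], [2, -2/3, -7/3]] = [[-6, -4, -6], [-2, -6, -4]].

-4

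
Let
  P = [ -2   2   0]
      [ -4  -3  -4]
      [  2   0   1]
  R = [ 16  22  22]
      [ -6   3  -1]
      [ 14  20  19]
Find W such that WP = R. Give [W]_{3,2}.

P is on the right of W, so right-multiply by P⁻¹: W = RP⁻¹.
det P = -2; the adjugate gives P⁻¹ = [[3/2, 1, 4], [2, 1, 4], [-3, -2, -7]].
W = RP⁻¹ = [[16, 22, 22], [-6, 3, -1], [14, 20, 19]] · [[3/2, 1, 4], [2, 1, 4], [-3, -2, -7]] = [[2, -6, -2], [0, -1, -5], [4, -4, 3]].

-4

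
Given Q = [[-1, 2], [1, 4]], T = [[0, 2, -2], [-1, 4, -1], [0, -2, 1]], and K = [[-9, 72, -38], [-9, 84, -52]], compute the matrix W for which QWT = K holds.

Left-multiply by Q⁻¹ and right-multiply by T⁻¹: W = Q⁻¹KT⁻¹.
det Q = -6, so Q⁻¹ = [[-2/3, 1/3], [1/6, 1/6]].
T has determinant -2; T⁻¹ = [[-1, -1, -3], [-1/2, 0, -1], [-1, 0, -1]].
Q⁻¹K = [[3, -20, 8], [-3, 26, -15]].
W = (Q⁻¹K)T⁻¹ = [[-1, -3, 3], [5, 3, -2]].

W = [[-1, -3, 3], [5, 3, -2]]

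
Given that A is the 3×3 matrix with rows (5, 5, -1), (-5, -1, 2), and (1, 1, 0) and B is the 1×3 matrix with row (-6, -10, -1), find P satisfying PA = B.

Since A sits to the right of P, P = BA⁻¹.
det A = 4, so A⁻¹ = [[-1/2, -1/4, 9/4], [1/2, 1/4, -5/4], [-1, 0, 5]].
P = BA⁻¹ = [[-6, -10, -1]] · [[-1/2, -1/4, 9/4], [1/2, 1/4, -5/4], [-1, 0, 5]] = [[-1, -1, -6]].

P = [[-1, -1, -6]]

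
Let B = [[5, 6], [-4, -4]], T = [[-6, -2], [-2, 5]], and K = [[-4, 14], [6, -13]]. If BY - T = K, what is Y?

Y = [[4, 0], [-5, 2]]

BY = K + T = [[-10, 12], [4, -8]].
B is on the left of Y, so left-multiply by B⁻¹: Y = B⁻¹(K + T).
B has determinant 4; B⁻¹ = [[-1, -3/2], [1, 5/4]].
Y = B⁻¹(K + T) = [[4, 0], [-5, 2]].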